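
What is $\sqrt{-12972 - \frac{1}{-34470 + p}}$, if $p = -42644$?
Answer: $\frac{i \sqrt{77138892938998}}{77114} \approx 113.89 i$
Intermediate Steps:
$\sqrt{-12972 - \frac{1}{-34470 + p}} = \sqrt{-12972 - \frac{1}{-34470 - 42644}} = \sqrt{-12972 - \frac{1}{-77114}} = \sqrt{-12972 - - \frac{1}{77114}} = \sqrt{-12972 + \frac{1}{77114}} = \sqrt{- \frac{1000322807}{77114}} = \frac{i \sqrt{77138892938998}}{77114}$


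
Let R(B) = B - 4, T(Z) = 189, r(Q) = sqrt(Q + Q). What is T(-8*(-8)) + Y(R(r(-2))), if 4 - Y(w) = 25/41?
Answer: 7888/41 ≈ 192.39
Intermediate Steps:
r(Q) = sqrt(2)*sqrt(Q) (r(Q) = sqrt(2*Q) = sqrt(2)*sqrt(Q))
R(B) = -4 + B
Y(w) = 139/41 (Y(w) = 4 - 25/41 = 139/41)
T(-8*(-8)) + Y(R(r(-2))) = 189 + 139/41 = 7888/41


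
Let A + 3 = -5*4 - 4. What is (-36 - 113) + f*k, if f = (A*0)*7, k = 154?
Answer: -149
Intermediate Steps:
A = -27 (A = -3 + (-5*4 - 4) = -3 + (-20 - 4) = -3 - 24 = -27)
f = 0 (f = -27*0*7 = 0*7 = 0)
(-36 - 113) + f*k = (-36 - 113) + 0*154 = -149 + 0 = -149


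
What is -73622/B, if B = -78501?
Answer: 73622/78501 ≈ 0.93785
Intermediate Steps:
-73622/B = -73622/(-78501) = -73622*(-1/78501) = 73622/78501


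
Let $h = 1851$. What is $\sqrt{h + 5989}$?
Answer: $28 \sqrt{10} \approx 88.544$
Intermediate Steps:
$\sqrt{h + 5989} = \sqrt{1851 + 5989} = \sqrt{7840} = 28 \sqrt{10}$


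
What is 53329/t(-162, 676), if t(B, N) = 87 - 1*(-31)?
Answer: 53329/118 ≈ 451.94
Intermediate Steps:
t(B, N) = 118 (t(B, N) = 87 + 31 = 118)
53329/t(-162, 676) = 53329/118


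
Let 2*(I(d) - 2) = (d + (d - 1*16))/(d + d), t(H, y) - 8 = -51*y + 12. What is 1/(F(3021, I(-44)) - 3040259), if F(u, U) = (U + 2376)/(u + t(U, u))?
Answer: -3322660/10101747021269 ≈ -3.2892e-7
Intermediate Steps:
t(H, y) = 20 - 51*y (t(H, y) = 8 + (-51*y + 12) = 8 + (12 - 51*y) = 20 - 51*y)
I(d) = 2 + (-16 + 2*d)/(4*d) (I(d) = 2 + ((d + (d - 1*16))/(d + d))/2 = 2 + ((d + (d - 16))/((2*d)))/2 = 2 + ((d + (-16 + d))*(1/(2*d)))/2 = 2 + ((-16 + 2*d)*(1/(2*d)))/2 = 2 + ((-16 + 2*d)/(2*d))/2 = 2 + (-16 + 2*d)/(4*d))
F(u, U) = (2376 + U)/(20 - 50*u) (F(u, U) = (U + 2376)/(u + (20 - 51*u)) = (2376 + U)/(20 - 50*u))
1/(F(3021, I(-44)) - 3040259) = 1/((-2376 - (5/2 - 4/(-44)))/(10*(-2 + 5*3021)) - 3040259) = 1/((-2376 - (5/2 - 4*(-1/44)))/(10*(-2 + 15105)) - 3040259) = 1/((⅒)*(-2376 - (5/2 + 1/11))/15103 - 3040259) = 1/((⅒)*(1/15103)*(-2376 - 1*57/22) - 3040259) = 1/((⅒)*(1/15103)*(-2376 - 57/22) - 3040259) = 1/((⅒)*(1/15103)*(-52329/22) - 3040259) = 1/(-52329/3322660 - 3040259) = 1/(-10101747021269/3322660) = -3322660/10101747021269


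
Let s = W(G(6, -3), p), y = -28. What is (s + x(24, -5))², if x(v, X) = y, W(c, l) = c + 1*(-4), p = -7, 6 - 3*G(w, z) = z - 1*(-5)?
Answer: 8464/9 ≈ 940.44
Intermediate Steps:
G(w, z) = ⅓ - z/3 (G(w, z) = 2 - (z - 1*(-5))/3 = 2 - (z + 5)/3 = 2 - (5 + z)/3 = 2 + (-5/3 - z/3) = ⅓ - z/3)
W(c, l) = -4 + c (W(c, l) = c - 4 = -4 + c)
x(v, X) = -28
s = -8/3 (s = -4 + (⅓ - ⅓*(-3)) = -4 + (⅓ + 1) = -4 + 4/3 = -8/3 ≈ -2.6667)
(s + x(24, -5))² = (-8/3 - 28)² = (-92/3)² = 8464/9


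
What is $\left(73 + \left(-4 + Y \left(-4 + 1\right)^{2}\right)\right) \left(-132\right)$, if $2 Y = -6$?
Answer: $-5544$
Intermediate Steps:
$Y = -3$ ($Y = \frac{1}{2} \left(-6\right) = -3$)
$\left(73 + \left(-4 + Y \left(-4 + 1\right)^{2}\right)\right) \left(-132\right) = \left(73 - \left(4 + 3 \left(-4 + 1\right)^{2}\right)\right) \left(-132\right) = \left(73 - \left(4 + 3 \left(-3\right)^{2}\right)\right) \left(-132\right) = \left(73 - 31\right) \left(-132\right) = 42 \left(-132\right) = -5544$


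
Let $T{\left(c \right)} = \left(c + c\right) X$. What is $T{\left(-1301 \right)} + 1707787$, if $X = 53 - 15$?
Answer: $1608911$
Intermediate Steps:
$X = 38$
$T{\left(c \right)} = 76 c$ ($T{\left(c \right)} = \left(c + c\right) 38 = 2 c 38 = 76 c$)
$T{\left(-1301 \right)} + 1707787 = 76 \left(-1301\right) + 1707787 = -98876 + 1707787 = 1608911$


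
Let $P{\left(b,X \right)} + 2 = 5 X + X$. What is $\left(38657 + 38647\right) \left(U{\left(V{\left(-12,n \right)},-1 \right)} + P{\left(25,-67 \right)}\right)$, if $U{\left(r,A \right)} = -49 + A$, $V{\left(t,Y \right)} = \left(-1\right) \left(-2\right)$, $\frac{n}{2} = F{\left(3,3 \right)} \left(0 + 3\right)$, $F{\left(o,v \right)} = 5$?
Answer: $-35096016$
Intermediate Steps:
$P{\left(b,X \right)} = -2 + 6 X$ ($P{\left(b,X \right)} = -2 + \left(5 X + X\right) = -2 + 6 X$)
$n = 30$ ($n = 2 \cdot 5 \left(0 + 3\right) = 2 \cdot 5 \cdot 3 = 2 \cdot 15 = 30$)
$V{\left(t,Y \right)} = 2$
$\left(38657 + 38647\right) \left(U{\left(V{\left(-12,n \right)},-1 \right)} + P{\left(25,-67 \right)}\right) = \left(38657 + 38647\right) \left(\left(-49 - 1\right) + \left(-2 + 6 \left(-67\right)\right)\right) = 77304 \left(-50 - 404\right) = 77304 \left(-454\right) = -35096016$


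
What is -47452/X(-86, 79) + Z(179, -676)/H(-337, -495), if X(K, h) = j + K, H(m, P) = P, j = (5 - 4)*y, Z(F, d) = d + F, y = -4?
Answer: 87161/165 ≈ 528.25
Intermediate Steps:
Z(F, d) = F + d
j = -4 (j = (5 - 4)*(-4) = 1*(-4) = -4)
X(K, h) = -4 + K
-47452/X(-86, 79) + Z(179, -676)/H(-337, -495) = -47452/(-4 - 86) + (179 - 676)/(-495) = -47452/(-90) - 497*(-1/495) = -47452*(-1/90) + 497/495 = 23726/45 + 497/495 = 87161/165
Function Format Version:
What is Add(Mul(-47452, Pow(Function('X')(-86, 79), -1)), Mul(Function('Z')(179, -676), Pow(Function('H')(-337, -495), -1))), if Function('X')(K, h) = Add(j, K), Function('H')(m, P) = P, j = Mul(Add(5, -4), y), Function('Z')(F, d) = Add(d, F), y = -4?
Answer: Rational(87161, 165) ≈ 528.25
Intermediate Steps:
Function('Z')(F, d) = Add(F, d)
j = -4 (j = Mul(Add(5, -4), -4) = Mul(1, -4) = -4)
Function('X')(K, h) = Add(-4, K)
Add(Mul(-47452, Pow(Function('X')(-86, 79), -1)), Mul(Function('Z')(179, -676), Pow(Function('H')(-337, -495), -1))) = Add(Mul(-47452, Pow(Add(-4, -86), -1)), Mul(Add(179, -676), Pow(-495, -1))) = Add(Mul(-47452, Pow(-90, -1)), Mul(-497, Rational(-1, 495))) = Add(Mul(-47452, Rational(-1, 90)), Rational(497, 495)) = Add(Rational(23726, 45), Rational(497, 495)) = Rational(87161, 165)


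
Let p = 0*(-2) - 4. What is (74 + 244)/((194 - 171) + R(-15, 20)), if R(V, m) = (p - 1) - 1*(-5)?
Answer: 318/23 ≈ 13.826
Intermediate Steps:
p = -4 (p = 0 - 4 = -4)
R(V, m) = 0 (R(V, m) = (-4 - 1) - 1*(-5) = -5 + 5 = 0)
(74 + 244)/((194 - 171) + R(-15, 20)) = (74 + 244)/((194 - 171) + 0) = 318/(23 + 0) = 318/23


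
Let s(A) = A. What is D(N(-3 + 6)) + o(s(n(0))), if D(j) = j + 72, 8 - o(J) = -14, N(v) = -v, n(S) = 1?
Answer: 91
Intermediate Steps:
o(J) = 22 (o(J) = 8 - 1*(-14) = 8 + 14 = 22)
D(j) = 72 + j
D(N(-3 + 6)) + o(s(n(0))) = (72 - (-3 + 6)) + 22 = (72 - 1*3) + 22 = (72 - 3) + 22 = 69 + 22 = 91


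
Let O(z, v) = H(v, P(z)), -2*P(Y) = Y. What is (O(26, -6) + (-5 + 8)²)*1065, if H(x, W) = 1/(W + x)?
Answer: 181050/19 ≈ 9529.0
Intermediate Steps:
P(Y) = -Y/2
O(z, v) = 1/(v - z/2) (O(z, v) = 1/(-z/2 + v) = 1/(v - z/2))
(O(26, -6) + (-5 + 8)²)*1065 = (2/(-1*26 + 2*(-6)) + (-5 + 8)²)*1065 = (2/(-26 - 12) + 3²)*1065 = (2/(-38) + 9)*1065 = (2*(-1/38) + 9)*1065 = (-1/19 + 9)*1065 = (170/19)*1065 = 181050/19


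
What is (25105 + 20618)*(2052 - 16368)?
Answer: -654570468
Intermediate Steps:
(25105 + 20618)*(2052 - 16368) = 45723*(-14316) = -654570468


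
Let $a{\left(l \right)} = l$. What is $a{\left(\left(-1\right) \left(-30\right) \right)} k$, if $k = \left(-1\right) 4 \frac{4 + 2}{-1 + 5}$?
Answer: $-180$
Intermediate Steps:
$k = -6$ ($k = - 4 \cdot \frac{6}{4} = - 4 \cdot 6 \cdot \frac{1}{4} = \left(-4\right) \frac{3}{2} = -6$)
$a{\left(\left(-1\right) \left(-30\right) \right)} k = \left(-1\right) \left(-30\right) \left(-6\right) = 30 \left(-6\right) = -180$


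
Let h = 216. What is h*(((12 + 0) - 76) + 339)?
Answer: 59400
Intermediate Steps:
h*(((12 + 0) - 76) + 339) = 216*(((12 + 0) - 76) + 339) = 216*((12 - 76) + 339) = 216*(-64 + 339) = 216*275 = 59400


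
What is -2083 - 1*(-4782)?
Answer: 2699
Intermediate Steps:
-2083 - 1*(-4782) = -2083 + 4782 = 2699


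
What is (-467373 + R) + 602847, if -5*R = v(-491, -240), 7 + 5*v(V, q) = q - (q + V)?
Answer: 3386366/25 ≈ 1.3545e+5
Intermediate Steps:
v(V, q) = -7/5 - V/5 (v(V, q) = -7/5 + (q - (q + V))/5 = -7/5 + (q - (V + q))/5 = -7/5 + (q + (-V - q))/5 = -7/5 + (-V)/5 = -7/5 - V/5)
R = -484/25 (R = -(-7/5 - ⅕*(-491))/5 = -(-7/5 + 491/5)/5 = -⅕*484/5 = -484/25 ≈ -19.360)
(-467373 + R) + 602847 = (-467373 - 484/25) + 602847 = -11684809/25 + 602847 = 3386366/25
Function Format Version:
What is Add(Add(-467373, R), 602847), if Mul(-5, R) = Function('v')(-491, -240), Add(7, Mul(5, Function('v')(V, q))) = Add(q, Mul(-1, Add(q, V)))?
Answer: Rational(3386366, 25) ≈ 1.3545e+5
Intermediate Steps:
Function('v')(V, q) = Add(Rational(-7, 5), Mul(Rational(-1, 5), V)) (Function('v')(V, q) = Add(Rational(-7, 5), Mul(Rational(1, 5), Add(q, Mul(-1, Add(q, V))))) = Add(Rational(-7, 5), Mul(Rational(1, 5), Add(q, Mul(-1, Add(V, q))))) = Add(Rational(-7, 5), Mul(Rational(1, 5), Add(q, Add(Mul(-1, V), Mul(-1, q))))) = Add(Rational(-7, 5), Mul(Rational(1, 5), Mul(-1, V))) = Add(Rational(-7, 5), Mul(Rational(-1, 5), V)))
R = Rational(-484, 25) (R = Mul(Rational(-1, 5), Add(Rational(-7, 5), Mul(Rational(-1, 5), -491))) = Mul(Rational(-1, 5), Add(Rational(-7, 5), Rational(491, 5))) = Mul(Rational(-1, 5), Rational(484, 5)) = Rational(-484, 25) ≈ -19.360)
Add(Add(-467373, R), 602847) = Add(Add(-467373, Rational(-484, 25)), 602847) = Add(Rational(-11684809, 25), 602847) = Rational(3386366, 25)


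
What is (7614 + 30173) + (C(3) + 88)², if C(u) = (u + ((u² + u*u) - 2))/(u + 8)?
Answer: 5546396/121 ≈ 45838.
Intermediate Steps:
C(u) = (-2 + u + 2*u²)/(8 + u) (C(u) = (u + ((u² + u²) - 2))/(8 + u) = (u + (2*u² - 2))/(8 + u) = (u + (-2 + 2*u²))/(8 + u) = (-2 + u + 2*u²)/(8 + u))
(7614 + 30173) + (C(3) + 88)² = (7614 + 30173) + ((-2 + 3 + 2*3²)/(8 + 3) + 88)² = 37787 + ((-2 + 3 + 2*9)/11 + 88)² = 37787 + ((-2 + 3 + 18)/11 + 88)² = 37787 + ((1/11)*19 + 88)² = 37787 + (19/11 + 88)² = 37787 + (987/11)² = 37787 + 974169/121 = 5546396/121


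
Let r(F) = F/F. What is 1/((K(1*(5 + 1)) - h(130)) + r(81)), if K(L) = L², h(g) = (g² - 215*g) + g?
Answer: 1/10957 ≈ 9.1266e-5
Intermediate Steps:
r(F) = 1
h(g) = g² - 214*g
1/((K(1*(5 + 1)) - h(130)) + r(81)) = 1/(((1*(5 + 1))² - 130*(-214 + 130)) + 1) = 1/(((1*6)² - 130*(-84)) + 1) = 1/((6² - 1*(-10920)) + 1) = 1/((36 + 10920) + 1) = 1/(10956 + 1) = 1/10957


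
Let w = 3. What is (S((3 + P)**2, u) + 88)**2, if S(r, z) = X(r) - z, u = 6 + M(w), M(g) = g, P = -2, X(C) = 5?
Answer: 7056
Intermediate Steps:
u = 9 (u = 6 + 3 = 9)
S(r, z) = 5 - z
(S((3 + P)**2, u) + 88)**2 = ((5 - 1*9) + 88)**2 = ((5 - 9) + 88)**2 = (-4 + 88)**2 = 84**2 = 7056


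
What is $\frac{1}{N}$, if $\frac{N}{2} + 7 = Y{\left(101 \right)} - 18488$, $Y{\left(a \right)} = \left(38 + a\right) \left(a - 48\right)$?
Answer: $- \frac{1}{22256} \approx -4.4932 \cdot 10^{-5}$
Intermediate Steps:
$Y{\left(a \right)} = \left(-48 + a\right) \left(38 + a\right)$ ($Y{\left(a \right)} = \left(38 + a\right) \left(-48 + a\right) = \left(-48 + a\right) \left(38 + a\right)$)
$N = -22256$ ($N = -14 + 2 \left(\left(-1824 + 101^{2} - 1010\right) - 18488\right) = -14 + 2 \left(\left(-1824 + 10201 - 1010\right) - 18488\right) = -14 + 2 \left(7367 - 18488\right) = -14 + 2 \left(-11121\right) = -14 - 22242 = -22256$)
$\frac{1}{N} = \frac{1}{-22256} = - \frac{1}{22256}$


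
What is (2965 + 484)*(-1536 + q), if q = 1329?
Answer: -713943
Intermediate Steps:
(2965 + 484)*(-1536 + q) = (2965 + 484)*(-1536 + 1329) = 3449*(-207) = -713943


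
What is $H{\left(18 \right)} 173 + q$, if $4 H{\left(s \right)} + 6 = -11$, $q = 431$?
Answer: $- \frac{1217}{4} \approx -304.25$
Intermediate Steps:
$H{\left(s \right)} = - \frac{17}{4}$ ($H{\left(s \right)} = - \frac{3}{2} + \frac{1}{4} \left(-11\right) = - \frac{3}{2} - \frac{11}{4} = - \frac{17}{4}$)
$H{\left(18 \right)} 173 + q = \left(- \frac{17}{4}\right) 173 + 431 = - \frac{2941}{4} + 431 = - \frac{1217}{4}$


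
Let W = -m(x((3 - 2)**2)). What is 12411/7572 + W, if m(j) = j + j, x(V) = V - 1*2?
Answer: 9185/2524 ≈ 3.6391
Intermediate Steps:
x(V) = -2 + V (x(V) = V - 2 = -2 + V)
m(j) = 2*j
W = 2 (W = -2*(-2 + (3 - 2)**2) = -2*(-2 + 1**2) = -2*(-2 + 1) = -2*(-1) = -1*(-2) = 2)
12411/7572 + W = 12411/7572 + 2 = 12411*(1/7572) + 2 = 4137/2524 + 2 = 9185/2524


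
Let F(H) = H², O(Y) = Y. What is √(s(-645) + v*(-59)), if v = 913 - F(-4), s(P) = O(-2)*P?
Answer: 3*I*√5737 ≈ 227.23*I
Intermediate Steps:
s(P) = -2*P
v = 897 (v = 913 - 1*(-4)² = 913 - 1*16 = 913 - 16 = 897)
√(s(-645) + v*(-59)) = √(-2*(-645) + 897*(-59)) = √(1290 - 52923) = √(-51633) = 3*I*√5737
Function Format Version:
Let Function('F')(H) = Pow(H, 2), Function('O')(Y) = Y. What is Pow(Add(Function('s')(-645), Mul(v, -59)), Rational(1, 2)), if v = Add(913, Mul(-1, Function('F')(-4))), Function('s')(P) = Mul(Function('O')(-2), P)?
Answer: Mul(3, I, Pow(5737, Rational(1, 2))) ≈ Mul(227.23, I)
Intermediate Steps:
Function('s')(P) = Mul(-2, P)
v = 897 (v = Add(913, Mul(-1, Pow(-4, 2))) = Add(913, Mul(-1, 16)) = Add(913, -16) = 897)
Pow(Add(Function('s')(-645), Mul(v, -59)), Rational(1, 2)) = Pow(Add(Mul(-2, -645), Mul(897, -59)), Rational(1, 2)) = Pow(Add(1290, -52923), Rational(1, 2)) = Pow(-51633, Rational(1, 2)) = Mul(3, I, Pow(5737, Rational(1, 2)))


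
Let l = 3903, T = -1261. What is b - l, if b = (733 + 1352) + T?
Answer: -3079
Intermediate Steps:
b = 824 (b = (733 + 1352) - 1261 = 2085 - 1261 = 824)
b - l = 824 - 1*3903 = 824 - 3903 = -3079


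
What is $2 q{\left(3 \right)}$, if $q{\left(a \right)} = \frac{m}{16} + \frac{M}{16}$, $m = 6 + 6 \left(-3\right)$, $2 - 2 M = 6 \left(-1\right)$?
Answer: $-1$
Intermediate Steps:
$M = 4$ ($M = 1 - \frac{6 \left(-1\right)}{2} = 1 - -3 = 1 + 3 = 4$)
$m = -12$ ($m = 6 - 18 = -12$)
$q{\left(a \right)} = - \frac{1}{2}$ ($q{\left(a \right)} = - \frac{12}{16} + \frac{4}{16} = \left(-12\right) \frac{1}{16} + 4 \cdot \frac{1}{16} = - \frac{3}{4} + \frac{1}{4} = - \frac{1}{2}$)
$2 q{\left(3 \right)} = 2 \left(- \frac{1}{2}\right) = -1$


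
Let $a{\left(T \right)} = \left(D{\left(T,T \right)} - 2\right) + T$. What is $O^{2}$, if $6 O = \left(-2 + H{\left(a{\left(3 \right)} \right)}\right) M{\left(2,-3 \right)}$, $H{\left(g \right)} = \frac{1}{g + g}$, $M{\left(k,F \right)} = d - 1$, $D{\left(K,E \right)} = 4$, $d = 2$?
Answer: $\frac{361}{3600} \approx 0.10028$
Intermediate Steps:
$M{\left(k,F \right)} = 1$ ($M{\left(k,F \right)} = 2 - 1 = 1$)
$a{\left(T \right)} = 2 + T$ ($a{\left(T \right)} = \left(4 - 2\right) + T = 2 + T$)
$H{\left(g \right)} = \frac{1}{2 g}$
$O = - \frac{19}{60}$ ($O = \frac{\left(-2 + \frac{1}{2 \left(2 + 3\right)}\right) 1}{6} = \frac{\left(-2 + \frac{1}{2 \cdot 5}\right) 1}{6} = \frac{\left(-2 + \frac{1}{2} \cdot \frac{1}{5}\right) 1}{6} = \frac{\left(-2 + \frac{1}{10}\right) 1}{6} = \frac{\left(- \frac{19}{10}\right) 1}{6} = \frac{1}{6} \left(- \frac{19}{10}\right) = - \frac{19}{60} \approx -0.31667$)
$O^{2} = \left(- \frac{19}{60}\right)^{2} = \frac{361}{3600}$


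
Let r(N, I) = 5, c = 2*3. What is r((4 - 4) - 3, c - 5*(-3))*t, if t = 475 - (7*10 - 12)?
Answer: 2085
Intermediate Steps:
c = 6
t = 417 (t = 475 - (70 - 12) = 475 - 1*58 = 475 - 58 = 417)
r((4 - 4) - 3, c - 5*(-3))*t = 5*417 = 2085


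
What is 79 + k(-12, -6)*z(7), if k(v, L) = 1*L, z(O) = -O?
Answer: 121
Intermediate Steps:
k(v, L) = L
79 + k(-12, -6)*z(7) = 79 - (-6)*7 = 79 - 6*(-7) = 79 + 42 = 121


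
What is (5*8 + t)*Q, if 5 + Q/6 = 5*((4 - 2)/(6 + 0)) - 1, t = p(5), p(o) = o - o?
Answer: -1040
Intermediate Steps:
p(o) = 0
t = 0
Q = -26 (Q = -30 + 6*(5*((4 - 2)/(6 + 0)) - 1) = -30 + 6*(5*(2/6) - 1) = -30 + 6*(5*(2*(⅙)) - 1) = -30 + 6*(5*(⅓) - 1) = -30 + 6*(5/3 - 1) = -30 + 6*(⅔) = -30 + 4 = -26)
(5*8 + t)*Q = (5*8 + 0)*(-26) = (40 + 0)*(-26) = 40*(-26) = -1040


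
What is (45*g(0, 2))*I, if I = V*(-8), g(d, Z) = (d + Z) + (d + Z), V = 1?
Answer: -1440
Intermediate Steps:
g(d, Z) = 2*Z + 2*d (g(d, Z) = (Z + d) + (Z + d) = 2*Z + 2*d)
I = -8 (I = 1*(-8) = -8)
(45*g(0, 2))*I = (45*(2*2 + 2*0))*(-8) = (45*(4 + 0))*(-8) = (45*4)*(-8) = 180*(-8) = -1440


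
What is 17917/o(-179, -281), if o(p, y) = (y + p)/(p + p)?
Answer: 139441/10 ≈ 13944.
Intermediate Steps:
o(p, y) = (p + y)/(2*p) (o(p, y) = (p + y)/((2*p)) = (p + y)*(1/(2*p)) = (p + y)/(2*p))
17917/o(-179, -281) = 17917/(((1/2)*(-179 - 281)/(-179))) = 17917/(((1/2)*(-1/179)*(-460))) = 17917/(230/179) = 17917*(179/230) = 139441/10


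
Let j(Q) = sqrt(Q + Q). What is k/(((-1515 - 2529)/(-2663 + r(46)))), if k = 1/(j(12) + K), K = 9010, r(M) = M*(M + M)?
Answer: -2356115/54715371224 + 523*sqrt(6)/54715371224 ≈ -4.3038e-5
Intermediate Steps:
j(Q) = sqrt(2)*sqrt(Q) (j(Q) = sqrt(2*Q) = sqrt(2)*sqrt(Q))
r(M) = 2*M**2 (r(M) = M*(2*M) = 2*M**2)
k = 1/(9010 + 2*sqrt(6)) (k = 1/(sqrt(2)*sqrt(12) + 9010) = 1/(sqrt(2)*(2*sqrt(3)) + 9010) = 1/(2*sqrt(6) + 9010) = 1/(9010 + 2*sqrt(6)) ≈ 0.00011093)
k/(((-1515 - 2529)/(-2663 + r(46)))) = (4505/40590038 - sqrt(6)/40590038)/(((-1515 - 2529)/(-2663 + 2*46**2))) = (4505/40590038 - sqrt(6)/40590038)/((-4044/(-2663 + 2*2116))) = (4505/40590038 - sqrt(6)/40590038)/((-4044/(-2663 + 4232))) = (4505/40590038 - sqrt(6)/40590038)/((-4044/1569)) = (4505/40590038 - sqrt(6)/40590038)/((-4044*1/1569)) = (4505/40590038 - sqrt(6)/40590038)/(-1348/523) = (4505/40590038 - sqrt(6)/40590038)*(-523/1348) = -2356115/54715371224 + 523*sqrt(6)/54715371224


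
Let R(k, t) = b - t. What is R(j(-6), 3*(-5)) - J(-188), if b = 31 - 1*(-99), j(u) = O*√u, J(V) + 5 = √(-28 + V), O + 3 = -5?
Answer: 150 - 6*I*√6 ≈ 150.0 - 14.697*I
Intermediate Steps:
O = -8 (O = -3 - 5 = -8)
J(V) = -5 + √(-28 + V)
j(u) = -8*√u
b = 130 (b = 31 + 99 = 130)
R(k, t) = 130 - t
R(j(-6), 3*(-5)) - J(-188) = (130 - 3*(-5)) - (-5 + √(-28 - 188)) = (130 - 1*(-15)) - (-5 + √(-216)) = (130 + 15) - (-5 + 6*I*√6) = 145 + (5 - 6*I*√6) = 150 - 6*I*√6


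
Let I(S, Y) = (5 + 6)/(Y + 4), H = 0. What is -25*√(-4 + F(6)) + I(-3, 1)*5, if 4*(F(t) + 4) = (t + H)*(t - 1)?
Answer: 11 - 25*I*√2/2 ≈ 11.0 - 17.678*I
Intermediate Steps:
I(S, Y) = 11/(4 + Y)
F(t) = -4 + t*(-1 + t)/4 (F(t) = -4 + ((t + 0)*(t - 1))/4 = -4 + (t*(-1 + t))/4 = -4 + t*(-1 + t)/4)
-25*√(-4 + F(6)) + I(-3, 1)*5 = -25*√(-4 + (-4 - ¼*6 + (¼)*6²)) + (11/(4 + 1))*5 = -25*√(-4 + (-4 - 3/2 + (¼)*36)) + (11/5)*5 = -25*√(-4 + (-4 - 3/2 + 9)) + (11*(⅕))*5 = -25*√(-4 + 7/2) + (11/5)*5 = -25*I*√2/2 + 11 = 11 - 25*I*√2/2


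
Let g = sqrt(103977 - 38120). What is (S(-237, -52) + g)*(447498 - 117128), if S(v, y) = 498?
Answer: 164524260 + 330370*sqrt(65857) ≈ 2.4931e+8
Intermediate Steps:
g = sqrt(65857) ≈ 256.63
(S(-237, -52) + g)*(447498 - 117128) = (498 + sqrt(65857))*(447498 - 117128) = (498 + sqrt(65857))*330370 = 164524260 + 330370*sqrt(65857)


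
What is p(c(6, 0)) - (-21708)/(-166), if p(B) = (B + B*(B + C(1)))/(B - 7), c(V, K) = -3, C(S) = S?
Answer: -108789/830 ≈ -131.07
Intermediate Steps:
p(B) = (B + B*(1 + B))/(-7 + B) (p(B) = (B + B*(B + 1))/(B - 7) = (B + B*(1 + B))/(-7 + B))
p(c(6, 0)) - (-21708)/(-166) = -3*(2 - 3)/(-7 - 3) - (-21708)/(-166) = -3*(-1)/(-10) - (-21708)*(-1)/166 = -3*(-1/10)*(-1) - 81*134/83 = -3/10 - 10854/83 = -108789/830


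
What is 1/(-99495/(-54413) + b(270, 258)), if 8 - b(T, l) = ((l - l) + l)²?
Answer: -54413/3621412133 ≈ -1.5025e-5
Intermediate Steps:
b(T, l) = 8 - l² (b(T, l) = 8 - ((l - l) + l)² = 8 - (0 + l)² = 8 - l²)
1/(-99495/(-54413) + b(270, 258)) = 1/(-99495/(-54413) + (8 - 1*258²)) = 1/(-99495*(-1/54413) + (8 - 1*66564)) = 1/(99495/54413 + (8 - 66564)) = 1/(99495/54413 - 66556) = 1/(-3621412133/54413) = -54413/3621412133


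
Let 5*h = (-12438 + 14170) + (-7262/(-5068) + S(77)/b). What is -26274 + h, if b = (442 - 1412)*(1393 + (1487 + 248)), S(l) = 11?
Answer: -498359355475817/19221403600 ≈ -25927.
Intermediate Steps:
b = -3034160 (b = -970*(1393 + 1735) = -970*3128 = -3034160)
h = 6663802710583/19221403600 (h = ((-12438 + 14170) + (-7262/(-5068) + 11/(-3034160)))/5 = (1732 + (-7262*(-1/5068) + 11*(-1/3034160)))/5 = (1732 + (3631/2534 - 11/3034160))/5 = (1732 + 5508503543/3844280720)/5 = (⅕)*(6663802710583/3844280720) = 6663802710583/19221403600 ≈ 346.69)
-26274 + h = -26274 + 6663802710583/19221403600 = -498359355475817/19221403600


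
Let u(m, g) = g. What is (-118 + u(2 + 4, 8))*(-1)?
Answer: 110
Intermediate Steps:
(-118 + u(2 + 4, 8))*(-1) = (-118 + 8)*(-1) = -110*(-1) = 110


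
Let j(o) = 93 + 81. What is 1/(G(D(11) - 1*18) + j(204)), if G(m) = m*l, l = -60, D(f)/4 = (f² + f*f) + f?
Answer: -1/59466 ≈ -1.6816e-5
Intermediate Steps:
D(f) = 4*f + 8*f² (D(f) = 4*((f² + f*f) + f) = 4*((f² + f²) + f) = 4*(2*f² + f) = 4*(f + 2*f²) = 4*f + 8*f²)
j(o) = 174
G(m) = -60*m (G(m) = m*(-60) = -60*m)
1/(G(D(11) - 1*18) + j(204)) = 1/(-60*(4*11*(1 + 2*11) - 1*18) + 174) = 1/(-60*(4*11*(1 + 22) - 18) + 174) = 1/(-60*(4*11*23 - 18) + 174) = 1/(-60*(1012 - 18) + 174) = 1/(-60*994 + 174) = 1/(-59640 + 174) = 1/(-59466) = -1/59466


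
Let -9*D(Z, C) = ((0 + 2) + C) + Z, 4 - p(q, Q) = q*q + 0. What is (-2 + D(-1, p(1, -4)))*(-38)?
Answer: 836/9 ≈ 92.889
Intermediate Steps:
p(q, Q) = 4 - q² (p(q, Q) = 4 - (q*q + 0) = 4 - (q² + 0) = 4 - q²)
D(Z, C) = -2/9 - C/9 - Z/9 (D(Z, C) = -(((0 + 2) + C) + Z)/9 = -((2 + C) + Z)/9 = -(2 + C + Z)/9 = -2/9 - C/9 - Z/9)
(-2 + D(-1, p(1, -4)))*(-38) = (-2 + (-2/9 - (4 - 1*1²)/9 - ⅑*(-1)))*(-38) = (-2 + (-2/9 - (4 - 1*1)/9 + ⅑))*(-38) = (-2 + (-2/9 - (4 - 1)/9 + ⅑))*(-38) = (-2 + (-2/9 - ⅑*3 + ⅑))*(-38) = (-2 + (-2/9 - ⅓ + ⅑))*(-38) = (-2 - 4/9)*(-38) = -22/9*(-38) = 836/9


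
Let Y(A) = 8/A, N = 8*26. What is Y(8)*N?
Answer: 208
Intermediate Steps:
N = 208
Y(8)*N = (8/8)*208 = (8*(⅛))*208 = 1*208 = 208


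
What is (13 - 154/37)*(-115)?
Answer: -37605/37 ≈ -1016.4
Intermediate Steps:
(13 - 154/37)*(-115) = (327/37)*(-115) = -37605/37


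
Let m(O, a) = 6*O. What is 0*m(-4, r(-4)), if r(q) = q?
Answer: 0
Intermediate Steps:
0*m(-4, r(-4)) = 0*(6*(-4)) = 0*(-24) = 0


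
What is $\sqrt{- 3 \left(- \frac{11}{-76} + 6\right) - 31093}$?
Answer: $\frac{i \sqrt{44924911}}{38} \approx 176.38 i$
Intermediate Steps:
$\sqrt{- 3 \left(- \frac{11}{-76} + 6\right) - 31093} = \sqrt{- 3 \left(\left(-11\right) \left(- \frac{1}{76}\right) + 6\right) - 31093} = \sqrt{- 3 \left(\frac{11}{76} + 6\right) - 31093} = \sqrt{\left(-3\right) \frac{467}{76} - 31093} = \sqrt{- \frac{1401}{76} - 31093} = \sqrt{- \frac{2364469}{76}} = \frac{i \sqrt{44924911}}{38}$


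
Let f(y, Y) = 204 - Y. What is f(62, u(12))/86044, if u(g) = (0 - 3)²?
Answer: 195/86044 ≈ 0.0022663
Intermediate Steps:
u(g) = 9 (u(g) = (-3)² = 9)
f(62, u(12))/86044 = (204 - 1*9)/86044 = (204 - 9)*(1/86044) = 195*(1/86044) = 195/86044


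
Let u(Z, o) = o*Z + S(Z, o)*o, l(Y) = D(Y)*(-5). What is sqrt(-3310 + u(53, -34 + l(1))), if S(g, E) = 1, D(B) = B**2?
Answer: 2*I*sqrt(1354) ≈ 73.594*I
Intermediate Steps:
l(Y) = -5*Y**2 (l(Y) = Y**2*(-5) = -5*Y**2)
u(Z, o) = o + Z*o (u(Z, o) = o*Z + 1*o = Z*o + o = o + Z*o)
sqrt(-3310 + u(53, -34 + l(1))) = sqrt(-3310 + (-34 - 5*1**2)*(1 + 53)) = sqrt(-3310 + (-34 - 5*1)*54) = sqrt(-3310 + (-34 - 5)*54) = sqrt(-3310 - 39*54) = sqrt(-3310 - 2106) = sqrt(-5416) = 2*I*sqrt(1354)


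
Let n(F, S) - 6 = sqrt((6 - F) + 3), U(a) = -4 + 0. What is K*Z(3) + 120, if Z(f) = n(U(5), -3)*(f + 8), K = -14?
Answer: -804 - 154*sqrt(13) ≈ -1359.3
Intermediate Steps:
U(a) = -4
n(F, S) = 6 + sqrt(9 - F) (n(F, S) = 6 + sqrt((6 - F) + 3) = 6 + sqrt(9 - F))
Z(f) = (6 + sqrt(13))*(8 + f) (Z(f) = (6 + sqrt(9 - 1*(-4)))*(f + 8) = (6 + sqrt(9 + 4))*(8 + f) = (6 + sqrt(13))*(8 + f))
K*Z(3) + 120 = -14*(6 + sqrt(13))*(8 + 3) + 120 = -14*(6 + sqrt(13))*11 + 120 = -14*(66 + 11*sqrt(13)) + 120 = (-924 - 154*sqrt(13)) + 120 = -804 - 154*sqrt(13)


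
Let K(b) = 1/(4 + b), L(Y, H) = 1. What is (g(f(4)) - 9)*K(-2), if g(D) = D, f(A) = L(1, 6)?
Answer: -4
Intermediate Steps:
f(A) = 1
(g(f(4)) - 9)*K(-2) = (1 - 9)/(4 - 2) = -8/2 = -8*½ = -4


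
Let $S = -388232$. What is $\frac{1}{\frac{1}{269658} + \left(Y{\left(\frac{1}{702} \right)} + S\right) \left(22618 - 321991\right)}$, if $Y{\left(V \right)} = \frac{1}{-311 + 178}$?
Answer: $\frac{35864514}{4168395487999196071} \approx 8.6039 \cdot 10^{-12}$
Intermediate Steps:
$Y{\left(V \right)} = - \frac{1}{133}$ ($Y{\left(V \right)} = \frac{1}{-133} = - \frac{1}{133}$)
$\frac{1}{\frac{1}{269658} + \left(Y{\left(\frac{1}{702} \right)} + S\right) \left(22618 - 321991\right)} = \frac{1}{\frac{1}{269658} + \left(- \frac{1}{133} - 388232\right) \left(22618 - 321991\right)} = \frac{1}{\frac{1}{269658} - - \frac{15458082044661}{133}} = \frac{1}{\frac{1}{269658} + \frac{15458082044661}{133}} = \frac{1}{\frac{4168395487999196071}{35864514}} = \frac{35864514}{4168395487999196071}$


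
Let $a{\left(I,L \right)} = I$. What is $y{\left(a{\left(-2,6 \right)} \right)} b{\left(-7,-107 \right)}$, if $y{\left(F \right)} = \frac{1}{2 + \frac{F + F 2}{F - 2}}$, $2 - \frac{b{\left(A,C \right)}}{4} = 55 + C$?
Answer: $\frac{432}{7} \approx 61.714$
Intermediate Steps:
$b{\left(A,C \right)} = -212 - 4 C$ ($b{\left(A,C \right)} = 8 - 4 \left(55 + C\right) = 8 - \left(220 + 4 C\right) = -212 - 4 C$)
$y{\left(F \right)} = \frac{1}{2 + \frac{3 F}{-2 + F}}$ ($y{\left(F \right)} = \frac{1}{2 + \frac{F + 2 F}{-2 + F}} = \frac{1}{2 + \frac{3 F}{-2 + F}}$)
$y{\left(a{\left(-2,6 \right)} \right)} b{\left(-7,-107 \right)} = \frac{-2 - 2}{-4 + 5 \left(-2\right)} \left(-212 - -428\right) = \frac{1}{-4 - 10} \left(-4\right) \left(-212 + 428\right) = \frac{1}{-14} \left(-4\right) 216 = \left(- \frac{1}{14}\right) \left(-4\right) 216 = \frac{2}{7} \cdot 216 = \frac{432}{7}$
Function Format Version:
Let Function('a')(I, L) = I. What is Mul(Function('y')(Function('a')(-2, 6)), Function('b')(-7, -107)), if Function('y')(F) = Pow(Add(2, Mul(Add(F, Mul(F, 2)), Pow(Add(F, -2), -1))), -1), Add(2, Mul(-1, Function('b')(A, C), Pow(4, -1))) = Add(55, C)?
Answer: Rational(432, 7) ≈ 61.714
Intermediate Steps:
Function('b')(A, C) = Add(-212, Mul(-4, C)) (Function('b')(A, C) = Add(8, Mul(-4, Add(55, C))) = Add(8, Add(-220, Mul(-4, C))) = Add(-212, Mul(-4, C)))
Function('y')(F) = Pow(Add(2, Mul(3, F, Pow(Add(-2, F), -1))), -1) (Function('y')(F) = Pow(Add(2, Mul(Add(F, Mul(2, F)), Pow(Add(-2, F), -1))), -1) = Pow(Add(2, Mul(Mul(3, F), Pow(Add(-2, F), -1))), -1) = Pow(Add(2, Mul(3, F, Pow(Add(-2, F), -1))), -1))
Mul(Function('y')(Function('a')(-2, 6)), Function('b')(-7, -107)) = Mul(Mul(Pow(Add(-4, Mul(5, -2)), -1), Add(-2, -2)), Add(-212, Mul(-4, -107))) = Mul(Mul(Pow(Add(-4, -10), -1), -4), Add(-212, 428)) = Mul(Mul(Pow(-14, -1), -4), 216) = Mul(Mul(Rational(-1, 14), -4), 216) = Mul(Rational(2, 7), 216) = Rational(432, 7)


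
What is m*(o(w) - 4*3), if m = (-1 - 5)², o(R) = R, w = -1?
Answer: -468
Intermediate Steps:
m = 36 (m = (-6)² = 36)
m*(o(w) - 4*3) = 36*(-1 - 4*3) = 36*(-1 - 12) = 36*(-13) = -468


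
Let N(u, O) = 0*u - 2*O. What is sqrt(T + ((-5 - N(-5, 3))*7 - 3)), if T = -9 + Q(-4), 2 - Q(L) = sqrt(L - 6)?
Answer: sqrt(-3 - I*sqrt(10)) ≈ 0.82429 - 1.9182*I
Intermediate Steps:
Q(L) = 2 - sqrt(-6 + L) (Q(L) = 2 - sqrt(L - 6) = 2 - sqrt(-6 + L))
N(u, O) = -2*O (N(u, O) = 0 - 2*O = -2*O)
T = -7 - I*sqrt(10) (T = -9 + (2 - sqrt(-6 - 4)) = -9 + (2 - sqrt(-10)) = -9 + (2 - I*sqrt(10)) = -7 - I*sqrt(10) ≈ -7.0 - 3.1623*I)
sqrt(T + ((-5 - N(-5, 3))*7 - 3)) = sqrt((-7 - I*sqrt(10)) + ((-5 - (-2)*3)*7 - 3)) = sqrt((-7 - I*sqrt(10)) + ((-5 - 1*(-6))*7 - 3)) = sqrt((-7 - I*sqrt(10)) + ((-5 + 6)*7 - 3)) = sqrt((-7 - I*sqrt(10)) + (1*7 - 3)) = sqrt((-7 - I*sqrt(10)) + (7 - 3)) = sqrt((-7 - I*sqrt(10)) + 4) = sqrt(-3 - I*sqrt(10))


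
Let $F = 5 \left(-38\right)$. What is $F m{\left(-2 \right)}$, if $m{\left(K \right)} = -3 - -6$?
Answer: $-570$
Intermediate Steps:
$F = -190$
$m{\left(K \right)} = 3$ ($m{\left(K \right)} = -3 + 6 = 3$)
$F m{\left(-2 \right)} = \left(-190\right) 3 = -570$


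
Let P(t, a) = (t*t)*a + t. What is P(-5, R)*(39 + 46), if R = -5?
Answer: -11050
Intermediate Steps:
P(t, a) = t + a*t² (P(t, a) = t²*a + t = a*t² + t = t + a*t²)
P(-5, R)*(39 + 46) = (-5*(1 - 5*(-5)))*(39 + 46) = -5*(1 + 25)*85 = -5*26*85 = -130*85 = -11050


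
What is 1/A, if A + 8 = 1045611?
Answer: 1/1045603 ≈ 9.5639e-7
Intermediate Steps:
A = 1045603 (A = -8 + 1045611 = 1045603)
1/A = 1/1045603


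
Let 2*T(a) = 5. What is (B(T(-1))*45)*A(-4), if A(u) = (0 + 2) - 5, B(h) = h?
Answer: -675/2 ≈ -337.50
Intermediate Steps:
T(a) = 5/2 (T(a) = (½)*5 = 5/2)
A(u) = -3 (A(u) = 2 - 5 = -3)
(B(T(-1))*45)*A(-4) = ((5/2)*45)*(-3) = (225/2)*(-3) = -675/2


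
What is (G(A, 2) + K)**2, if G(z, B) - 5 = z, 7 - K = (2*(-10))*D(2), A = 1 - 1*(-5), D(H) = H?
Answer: 3364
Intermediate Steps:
A = 6 (A = 1 + 5 = 6)
K = 47 (K = 7 - 2*(-10)*2 = 7 - (-20)*2 = 7 - 1*(-40) = 7 + 40 = 47)
G(z, B) = 5 + z
(G(A, 2) + K)**2 = ((5 + 6) + 47)**2 = (11 + 47)**2 = 58**2 = 3364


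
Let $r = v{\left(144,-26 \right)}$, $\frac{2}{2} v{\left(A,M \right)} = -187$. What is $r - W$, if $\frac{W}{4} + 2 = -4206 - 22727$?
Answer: $107553$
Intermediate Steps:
$v{\left(A,M \right)} = -187$
$r = -187$
$W = -107740$ ($W = -8 + 4 \left(-4206 - 22727\right) = -8 + 4 \left(-26933\right) = -8 - 107732 = -107740$)
$r - W = -187 - -107740 = -187 + 107740 = 107553$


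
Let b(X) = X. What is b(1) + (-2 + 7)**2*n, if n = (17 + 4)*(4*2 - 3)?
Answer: 2626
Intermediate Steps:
n = 105 (n = 21*(8 - 3) = 21*5 = 105)
b(1) + (-2 + 7)**2*n = 1 + (-2 + 7)**2*105 = 1 + 5**2*105 = 1 + 25*105 = 1 + 2625 = 2626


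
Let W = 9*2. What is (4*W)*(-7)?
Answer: -504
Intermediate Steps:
W = 18
(4*W)*(-7) = (4*18)*(-7) = 72*(-7) = -504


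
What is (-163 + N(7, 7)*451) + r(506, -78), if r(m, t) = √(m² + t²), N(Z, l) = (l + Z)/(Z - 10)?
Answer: -6803/3 + 2*√65530 ≈ -1755.7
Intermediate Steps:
N(Z, l) = (Z + l)/(-10 + Z)
(-163 + N(7, 7)*451) + r(506, -78) = (-163 + ((7 + 7)/(-10 + 7))*451) + √(506² + (-78)²) = (-163 + (14/(-3))*451) + √(256036 + 6084) = (-163 - ⅓*14*451) + √262120 = (-163 - 14/3*451) + 2*√65530 = (-163 - 6314/3) + 2*√65530 = -6803/3 + 2*√65530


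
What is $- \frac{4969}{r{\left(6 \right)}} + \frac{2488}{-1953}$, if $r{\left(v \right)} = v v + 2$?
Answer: $- \frac{9799001}{74214} \approx -132.04$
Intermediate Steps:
$r{\left(v \right)} = 2 + v^{2}$ ($r{\left(v \right)} = v^{2} + 2 = 2 + v^{2}$)
$- \frac{4969}{r{\left(6 \right)}} + \frac{2488}{-1953} = - \frac{4969}{2 + 6^{2}} + \frac{2488}{-1953} = - \frac{4969}{2 + 36} + 2488 \left(- \frac{1}{1953}\right) = - \frac{4969}{38} - \frac{2488}{1953} = - \frac{9799001}{74214}$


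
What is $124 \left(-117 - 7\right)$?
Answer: $-15376$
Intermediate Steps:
$124 \left(-117 - 7\right) = 124 \left(-124\right) = -15376$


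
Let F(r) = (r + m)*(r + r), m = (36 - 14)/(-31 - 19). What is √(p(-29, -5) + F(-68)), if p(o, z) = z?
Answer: √232571/5 ≈ 96.451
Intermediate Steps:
m = -11/25 (m = 22/(-50) = 22*(-1/50) = -11/25 ≈ -0.44000)
F(r) = 2*r*(-11/25 + r) (F(r) = (r - 11/25)*(r + r) = (-11/25 + r)*(2*r) = 2*r*(-11/25 + r))
√(p(-29, -5) + F(-68)) = √(-5 + (2/25)*(-68)*(-11 + 25*(-68))) = √(-5 + (2/25)*(-68)*(-11 - 1700)) = √(-5 + (2/25)*(-68)*(-1711)) = √(-5 + 232696/25) = √(232571/25) = √232571/5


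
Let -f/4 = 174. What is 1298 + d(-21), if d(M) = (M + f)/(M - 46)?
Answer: 87683/67 ≈ 1308.7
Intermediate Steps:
f = -696 (f = -4*174 = -696)
d(M) = (-696 + M)/(-46 + M) (d(M) = (M - 696)/(M - 46) = (-696 + M)/(-46 + M))
1298 + d(-21) = 1298 + (-696 - 21)/(-46 - 21) = 1298 - 717/(-67) = 1298 - 1/67*(-717) = 1298 + 717/67 = 87683/67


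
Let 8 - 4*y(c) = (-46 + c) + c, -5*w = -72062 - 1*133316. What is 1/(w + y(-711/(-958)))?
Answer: 9580/393630023 ≈ 2.4338e-5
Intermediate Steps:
w = 205378/5 (w = -(-72062 - 1*133316)/5 = -(-72062 - 133316)/5 = -⅕*(-205378) = 205378/5 ≈ 41076.)
y(c) = 27/2 - c/2 (y(c) = 2 - ((-46 + c) + c)/4 = 2 - (-46 + 2*c)/4 = 2 + (23/2 - c/2) = 27/2 - c/2)
1/(w + y(-711/(-958))) = 1/(205378/5 + (27/2 - (-711)/(2*(-958)))) = 1/(205378/5 + (27/2 - (-711)*(-1)/(2*958))) = 1/(205378/5 + (27/2 - ½*711/958)) = 1/(205378/5 + (27/2 - 711/1916)) = 1/(205378/5 + 25155/1916) = 1/(393630023/9580) = 9580/393630023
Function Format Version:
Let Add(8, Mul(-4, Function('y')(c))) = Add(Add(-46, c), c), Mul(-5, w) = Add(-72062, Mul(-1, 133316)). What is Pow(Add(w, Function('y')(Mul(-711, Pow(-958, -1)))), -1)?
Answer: Rational(9580, 393630023) ≈ 2.4338e-5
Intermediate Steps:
w = Rational(205378, 5) (w = Mul(Rational(-1, 5), Add(-72062, Mul(-1, 133316))) = Mul(Rational(-1, 5), Add(-72062, -133316)) = Mul(Rational(-1, 5), -205378) = Rational(205378, 5) ≈ 41076.)
Function('y')(c) = Add(Rational(27, 2), Mul(Rational(-1, 2), c)) (Function('y')(c) = Add(2, Mul(Rational(-1, 4), Add(Add(-46, c), c))) = Add(2, Mul(Rational(-1, 4), Add(-46, Mul(2, c)))) = Add(2, Add(Rational(23, 2), Mul(Rational(-1, 2), c))) = Add(Rational(27, 2), Mul(Rational(-1, 2), c)))
Pow(Add(w, Function('y')(Mul(-711, Pow(-958, -1)))), -1) = Pow(Add(Rational(205378, 5), Add(Rational(27, 2), Mul(Rational(-1, 2), Mul(-711, Pow(-958, -1))))), -1) = Pow(Add(Rational(205378, 5), Add(Rational(27, 2), Mul(Rational(-1, 2), Mul(-711, Rational(-1, 958))))), -1) = Pow(Add(Rational(205378, 5), Add(Rational(27, 2), Mul(Rational(-1, 2), Rational(711, 958)))), -1) = Pow(Add(Rational(205378, 5), Add(Rational(27, 2), Rational(-711, 1916))), -1) = Pow(Add(Rational(205378, 5), Rational(25155, 1916)), -1) = Pow(Rational(393630023, 9580), -1) = Rational(9580, 393630023)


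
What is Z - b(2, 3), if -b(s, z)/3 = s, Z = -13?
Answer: -7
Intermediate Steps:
b(s, z) = -3*s
Z - b(2, 3) = -13 - (-3)*2 = -13 - 1*(-6) = -13 + 6 = -7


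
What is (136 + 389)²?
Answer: 275625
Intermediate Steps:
(136 + 389)² = 525² = 275625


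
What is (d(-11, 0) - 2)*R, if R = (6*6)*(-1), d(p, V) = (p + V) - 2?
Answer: 540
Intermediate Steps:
d(p, V) = -2 + V + p (d(p, V) = (V + p) - 2 = -2 + V + p)
R = -36 (R = 36*(-1) = -36)
(d(-11, 0) - 2)*R = ((-2 + 0 - 11) - 2)*(-36) = (-13 - 2)*(-36) = -15*(-36) = 540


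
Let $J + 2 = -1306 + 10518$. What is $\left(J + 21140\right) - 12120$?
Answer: $18230$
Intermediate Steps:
$J = 9210$ ($J = -2 + \left(-1306 + 10518\right) = -2 + 9212 = 9210$)
$\left(J + 21140\right) - 12120 = \left(9210 + 21140\right) - 12120 = 30350 - 12120 = 18230$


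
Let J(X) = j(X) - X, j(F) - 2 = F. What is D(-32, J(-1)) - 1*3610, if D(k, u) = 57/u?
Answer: -7163/2 ≈ -3581.5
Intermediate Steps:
j(F) = 2 + F
J(X) = 2 (J(X) = (2 + X) - X = 2)
D(-32, J(-1)) - 1*3610 = 57/2 - 1*3610 = 57*(1/2) - 3610 = 57/2 - 3610 = -7163/2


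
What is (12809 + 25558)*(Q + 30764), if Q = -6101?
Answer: 946245321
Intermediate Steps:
(12809 + 25558)*(Q + 30764) = (12809 + 25558)*(-6101 + 30764) = 38367*24663 = 946245321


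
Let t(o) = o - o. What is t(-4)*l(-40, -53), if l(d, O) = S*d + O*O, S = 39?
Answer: 0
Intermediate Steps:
t(o) = 0
l(d, O) = O**2 + 39*d (l(d, O) = 39*d + O*O = 39*d + O**2 = O**2 + 39*d)
t(-4)*l(-40, -53) = 0*((-53)**2 + 39*(-40)) = 0*(2809 - 1560) = 0*1249 = 0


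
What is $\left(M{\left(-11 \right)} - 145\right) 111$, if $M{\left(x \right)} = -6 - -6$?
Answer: $-16095$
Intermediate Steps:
$M{\left(x \right)} = 0$ ($M{\left(x \right)} = -6 + 6 = 0$)
$\left(M{\left(-11 \right)} - 145\right) 111 = \left(0 - 145\right) 111 = \left(-145\right) 111 = -16095$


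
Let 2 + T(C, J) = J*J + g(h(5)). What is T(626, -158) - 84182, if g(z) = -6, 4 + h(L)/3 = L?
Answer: -59226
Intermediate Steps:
h(L) = -12 + 3*L
T(C, J) = -8 + J² (T(C, J) = -2 + (J*J - 6) = -2 + (J² - 6) = -2 + (-6 + J²) = -8 + J²)
T(626, -158) - 84182 = (-8 + (-158)²) - 84182 = (-8 + 24964) - 84182 = 24956 - 84182 = -59226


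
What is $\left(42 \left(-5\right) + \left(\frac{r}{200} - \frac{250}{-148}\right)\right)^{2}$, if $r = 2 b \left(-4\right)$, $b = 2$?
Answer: $\frac{148627983529}{3422500} \approx 43427.0$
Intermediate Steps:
$r = -16$ ($r = 2 \cdot 2 \left(-4\right) = 4 \left(-4\right) = -16$)
$\left(42 \left(-5\right) + \left(\frac{r}{200} - \frac{250}{-148}\right)\right)^{2} = \left(42 \left(-5\right) - \left(- \frac{125}{74} + \frac{2}{25}\right)\right)^{2} = \left(-210 - - \frac{2977}{1850}\right)^{2} = \left(-210 + \left(- \frac{2}{25} + \frac{125}{74}\right)\right)^{2} = \left(-210 + \frac{2977}{1850}\right)^{2} = \left(- \frac{385523}{1850}\right)^{2} = \frac{148627983529}{3422500}$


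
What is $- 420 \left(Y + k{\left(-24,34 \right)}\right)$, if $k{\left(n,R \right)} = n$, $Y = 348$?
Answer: $-136080$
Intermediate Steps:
$- 420 \left(Y + k{\left(-24,34 \right)}\right) = - 420 \left(348 - 24\right) = \left(-420\right) 324 = -136080$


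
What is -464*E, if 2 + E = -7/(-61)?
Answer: 53360/61 ≈ 874.75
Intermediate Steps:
E = -115/61 (E = -2 - 7/(-61) = -2 - 7*(-1/61) = -2 + 7/61 = -115/61 ≈ -1.8852)
-464*E = -464*(-115/61) = 53360/61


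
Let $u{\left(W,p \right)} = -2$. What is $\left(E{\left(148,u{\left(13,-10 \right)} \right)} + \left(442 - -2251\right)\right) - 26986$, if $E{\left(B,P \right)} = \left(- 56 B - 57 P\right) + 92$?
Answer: $-32375$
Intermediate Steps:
$E{\left(B,P \right)} = 92 - 57 P - 56 B$ ($E{\left(B,P \right)} = \left(- 57 P - 56 B\right) + 92 = 92 - 57 P - 56 B$)
$\left(E{\left(148,u{\left(13,-10 \right)} \right)} + \left(442 - -2251\right)\right) - 26986 = \left(\left(92 - -114 - 8288\right) + \left(442 - -2251\right)\right) - 26986 = \left(\left(92 + 114 - 8288\right) + \left(442 + 2251\right)\right) - 26986 = \left(-8082 + 2693\right) - 26986 = -5389 - 26986 = -32375$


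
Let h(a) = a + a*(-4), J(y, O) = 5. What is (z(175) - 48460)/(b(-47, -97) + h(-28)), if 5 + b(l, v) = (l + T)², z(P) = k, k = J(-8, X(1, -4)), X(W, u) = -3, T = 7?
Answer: -48455/1679 ≈ -28.859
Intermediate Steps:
k = 5
z(P) = 5
b(l, v) = -5 + (7 + l)² (b(l, v) = -5 + (l + 7)² = -5 + (7 + l)²)
h(a) = -3*a (h(a) = a - 4*a = -3*a)
(z(175) - 48460)/(b(-47, -97) + h(-28)) = (5 - 48460)/((-5 + (7 - 47)²) - 3*(-28)) = -48455/((-5 + (-40)²) + 84) = -48455/((-5 + 1600) + 84) = -48455/(1595 + 84) = -48455/1679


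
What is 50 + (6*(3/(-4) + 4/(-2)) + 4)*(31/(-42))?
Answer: 4975/84 ≈ 59.226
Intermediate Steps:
50 + (6*(3/(-4) + 4/(-2)) + 4)*(31/(-42)) = 50 + (6*(3*(-¼) + 4*(-½)) + 4)*(31*(-1/42)) = 50 + (6*(-¾ - 2) + 4)*(-31/42) = 50 + (6*(-11/4) + 4)*(-31/42) = 50 + (-33/2 + 4)*(-31/42) = 50 - 25/2*(-31/42) = 50 + 775/84 = 4975/84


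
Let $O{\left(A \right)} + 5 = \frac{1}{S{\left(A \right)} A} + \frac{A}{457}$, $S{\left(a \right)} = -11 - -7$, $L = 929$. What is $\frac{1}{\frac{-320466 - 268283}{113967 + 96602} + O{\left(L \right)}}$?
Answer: $- \frac{357590802628}{2060952138645} \approx -0.17351$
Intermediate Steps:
$S{\left(a \right)} = -4$ ($S{\left(a \right)} = -11 + 7 = -4$)
$O{\left(A \right)} = -5 - \frac{1}{4 A} + \frac{A}{457}$ ($O{\left(A \right)} = -5 + \left(\frac{1}{\left(-4\right) A} + \frac{A}{457}\right) = -5 + \left(- \frac{1}{4 A} + A \frac{1}{457}\right) = -5 + \left(- \frac{1}{4 A} + \frac{A}{457}\right) = -5 - \frac{1}{4 A} + \frac{A}{457}$)
$\frac{1}{\frac{-320466 - 268283}{113967 + 96602} + O{\left(L \right)}} = \frac{1}{\frac{-320466 - 268283}{113967 + 96602} - \left(\frac{1356}{457} + \frac{1}{3716}\right)} = \frac{1}{- \frac{588749}{210569} - \frac{5039353}{1698212}} = \frac{1}{- \frac{2060952138645}{357590802628}} = - \frac{357590802628}{2060952138645}$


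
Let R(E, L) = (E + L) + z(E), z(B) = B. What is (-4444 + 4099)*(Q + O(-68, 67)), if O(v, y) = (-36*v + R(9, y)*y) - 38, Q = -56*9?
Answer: -2622345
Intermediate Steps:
Q = -504
R(E, L) = L + 2*E (R(E, L) = (E + L) + E = L + 2*E)
O(v, y) = -38 - 36*v + y*(18 + y) (O(v, y) = (-36*v + (y + 2*9)*y) - 38 = (-36*v + (y + 18)*y) - 38 = (-36*v + (18 + y)*y) - 38 = (-36*v + y*(18 + y)) - 38 = -38 - 36*v + y*(18 + y))
(-4444 + 4099)*(Q + O(-68, 67)) = (-4444 + 4099)*(-504 + (-38 - 36*(-68) + 67*(18 + 67))) = -345*(-504 + (-38 + 2448 + 67*85)) = -345*(-504 + (-38 + 2448 + 5695)) = -345*(-504 + 8105) = -345*7601 = -2622345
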